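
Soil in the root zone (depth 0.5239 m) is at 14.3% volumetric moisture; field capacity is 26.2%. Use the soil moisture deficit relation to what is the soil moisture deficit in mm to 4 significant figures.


Approach: apply the soil moisture deficit relation, SMD = (FC - theta)/100 * depth * 1000.
SMD = (26.2 - 14.3)/100 * 0.5239 * 1000 = 62.34 mm
Therefore the soil moisture deficit = 62.34 mm.


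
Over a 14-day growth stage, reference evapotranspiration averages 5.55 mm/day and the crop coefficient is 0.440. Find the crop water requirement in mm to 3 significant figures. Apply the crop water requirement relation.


Approach: apply the crop water requirement relation, CWR = ET0 * Kc * days.
CWR = 5.55 * 0.440 * 14 = 34.2 mm
Therefore the crop water requirement = 34.2 mm.


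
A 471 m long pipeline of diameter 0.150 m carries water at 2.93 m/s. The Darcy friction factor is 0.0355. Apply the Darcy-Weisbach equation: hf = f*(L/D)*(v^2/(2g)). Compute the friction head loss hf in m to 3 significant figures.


hf = 0.0355 * (471/0.150) * (2.93^2 / (2*9.81))
hf = 48.8 m
Therefore the friction head loss hf = 48.8 m.


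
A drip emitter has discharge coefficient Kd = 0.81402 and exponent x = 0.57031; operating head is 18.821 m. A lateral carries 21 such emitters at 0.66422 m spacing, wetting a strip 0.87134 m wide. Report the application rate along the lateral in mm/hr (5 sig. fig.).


Approach: apply the emitter equation with a lateral mass balance, q = Kd*h^x; Q = n*q; rate = Q/(n*spacing*width).
Step 1 — single emitter flow (q = Kd*h^x):
  q = 0.81402 * 18.821^0.57031 = 4.340868 L/hr
Step 2 — total lateral flow: Q = 21 * 4.340868 = 91.15822 L/hr
Step 3 — wetted area: A = 21 * 0.66422 * 0.87134 = 12.15399 m^2
Step 4 — application rate: Q/A = 91.15822/12.15399 = 7.5003 mm/hr
Therefore the application rate along the lateral = 7.5003 mm/hr.


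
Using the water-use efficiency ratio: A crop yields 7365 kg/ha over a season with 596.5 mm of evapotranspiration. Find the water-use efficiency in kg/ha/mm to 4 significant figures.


Approach: apply the water-use efficiency ratio, WUE = yield/ET.
WUE = 7365 / 596.5 = 12.35 kg/ha/mm
Therefore the water-use efficiency = 12.35 kg/ha/mm.


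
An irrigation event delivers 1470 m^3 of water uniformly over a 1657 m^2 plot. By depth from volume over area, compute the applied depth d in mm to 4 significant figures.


Approach: apply depth from volume over area, d = (V/A)*1000.
d = (1470 / 1657) * 1000 = 887.1 mm
Therefore the applied depth d = 887.1 mm.


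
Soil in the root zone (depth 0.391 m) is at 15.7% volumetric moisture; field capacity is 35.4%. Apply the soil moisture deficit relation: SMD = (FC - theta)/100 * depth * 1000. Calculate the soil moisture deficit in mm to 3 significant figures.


SMD = (35.4 - 15.7)/100 * 0.391 * 1000 = 77.0 mm
Therefore the soil moisture deficit = 77.0 mm.


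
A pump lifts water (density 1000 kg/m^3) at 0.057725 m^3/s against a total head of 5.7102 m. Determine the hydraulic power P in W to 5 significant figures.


Approach: apply the hydraulic power relation, P = rho*g*Q*H.
P = 1000 * 9.81 * 0.057725 * 5.7102 = 3233.6 W
Therefore the hydraulic power P = 3233.6 W.


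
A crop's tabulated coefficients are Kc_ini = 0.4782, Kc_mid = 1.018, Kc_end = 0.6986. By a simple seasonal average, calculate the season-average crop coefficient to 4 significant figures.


Approach: apply a simple seasonal average, Kc_avg = (Kc_ini + Kc_mid + Kc_end)/3.
Kc_avg = (0.4782 + 1.018 + 0.6986)/3 = 0.7316
Therefore the season-average crop coefficient = 0.7316.


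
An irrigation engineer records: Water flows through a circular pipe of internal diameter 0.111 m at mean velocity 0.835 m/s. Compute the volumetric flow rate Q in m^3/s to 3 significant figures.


Approach: apply the continuity equation for pipe flow, Q = A * v with A = pi*(D/2)^2.
A = pi*(0.111/2)^2 = 0.0096769 m^2
Q = 0.0096769 * 0.835 = 0.00808 m^3/s
Therefore the volumetric flow rate Q = 0.00808 m^3/s.


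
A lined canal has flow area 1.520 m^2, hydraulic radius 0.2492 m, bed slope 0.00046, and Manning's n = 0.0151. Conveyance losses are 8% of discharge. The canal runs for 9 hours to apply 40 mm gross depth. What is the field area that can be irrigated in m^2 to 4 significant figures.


Approach: apply Manning's equation with a conveyance and depth budget, Q = (1/n)*A*R^(2/3)*S^(1/2); Q_field = Q*(1-loss); Area = Q_field*t/(d/1000).
Step 1 — canal discharge (Manning's equation):
  Q = (1/0.0151) * 1.520 * 0.2492^(2/3) * 0.00046^(1/2) = 0.854957 m^3/s
Step 2 — delivered flow: Q_field = 0.854957*(1 - 8/100) = 0.786560 m^3/s
Step 3 — volume delivered: V = 0.786560 * 9*3600 = 25484.6 m^3
Step 4 — area served: A = V / (depth/1000) = 25484.6 / 0.04 = 637100 m^2
Therefore the field area that can be irrigated = 637100 m^2.


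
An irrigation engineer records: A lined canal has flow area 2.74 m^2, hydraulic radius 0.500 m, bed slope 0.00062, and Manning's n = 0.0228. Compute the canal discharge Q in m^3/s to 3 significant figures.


Approach: apply Manning's equation, Q = (1/n)*A*R^(2/3)*S^(1/2).
Q = (1/0.0228) * 2.74 * 0.500^(2/3) * 0.00062^(1/2) = 1.89 m^3/s
Therefore the canal discharge Q = 1.89 m^3/s.


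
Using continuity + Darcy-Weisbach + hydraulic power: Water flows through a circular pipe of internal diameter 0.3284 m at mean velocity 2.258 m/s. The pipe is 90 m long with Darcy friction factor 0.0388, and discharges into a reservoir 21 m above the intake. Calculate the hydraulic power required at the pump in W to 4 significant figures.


Approach: apply continuity + Darcy-Weisbach + hydraulic power, Q = A*v; hf = f*(L/D)*(v^2/(2g)); H = static + hf; P = rho*g*Q*H.
Step 1 — flow rate (continuity, Q = A*v):
  A = pi*(0.3284/2)^2 = 0.0847025 m^2
  Q = 0.0847025 * 2.258 = 0.191258 m^3/s
Step 2 — friction head loss (Darcy-Weisbach):
  hf = 0.0388 * (90/0.3284) * (2.258^2 / (2*9.81))
  hf = 2.76325 m
Step 3 — total head: H = 21 + 2.76325 = 23.7632 m
Step 4 — hydraulic power (P = rho*g*Q*H):
  P = 1000 * 9.81 * 0.191258 * 23.7632 = 44590 W
Therefore the hydraulic power required at the pump = 44590 W.


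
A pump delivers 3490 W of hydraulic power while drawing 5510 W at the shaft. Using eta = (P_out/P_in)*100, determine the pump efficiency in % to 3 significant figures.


eta = (3490 / 5510) * 100 = 63.3 %
Therefore the pump efficiency = 63.3 %.


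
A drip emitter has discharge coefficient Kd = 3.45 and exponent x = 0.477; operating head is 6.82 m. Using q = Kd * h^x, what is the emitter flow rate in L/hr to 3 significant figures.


q = 3.45 * 6.82^0.477 = 8.62 L/hr
Therefore the emitter flow rate = 8.62 L/hr.


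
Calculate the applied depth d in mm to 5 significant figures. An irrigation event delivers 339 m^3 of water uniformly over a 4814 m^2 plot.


Approach: apply depth from volume over area, d = (V/A)*1000.
d = (339 / 4814) * 1000 = 70.420 mm
Therefore the applied depth d = 70.420 mm.


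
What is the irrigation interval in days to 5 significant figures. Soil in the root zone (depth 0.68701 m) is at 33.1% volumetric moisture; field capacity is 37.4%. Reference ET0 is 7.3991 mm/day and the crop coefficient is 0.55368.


Approach: apply soil-water budget scheduling, SMD = (FC-theta)/100*depth*1000; ETc = ET0*Kc; interval = SMD/ETc.
Step 1 — soil moisture deficit:
  SMD = (37.4 - 33.1)/100 * 0.68701 * 1000 = 29.54143 mm
Step 2 — daily crop ET (ETc = ET0*Kc):
  ETc = 7.3991 * 0.55368 = 4.096734 mm/day
Step 3 — irrigation interval (SMD/ETc):
  interval = 29.54143 / 4.096734 = 7.2110 days
Therefore the irrigation interval = 7.2110 days.


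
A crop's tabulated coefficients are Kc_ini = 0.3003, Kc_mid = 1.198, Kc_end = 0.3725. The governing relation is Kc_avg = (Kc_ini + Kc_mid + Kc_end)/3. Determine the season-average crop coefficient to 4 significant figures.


Kc_avg = (0.3003 + 1.198 + 0.3725)/3 = 0.6236
Therefore the season-average crop coefficient = 0.6236.


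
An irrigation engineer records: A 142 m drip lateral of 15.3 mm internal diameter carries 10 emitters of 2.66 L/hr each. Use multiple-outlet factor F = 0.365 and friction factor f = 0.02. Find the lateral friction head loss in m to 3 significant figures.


Approach: apply Darcy-Weisbach with the multiple-outlet F-factor, Q = n*q/(3600*1000) m^3/s; v = Q/A; hf = F*f*(L/D)*(v^2/(2g)).
Q = 10*2.66/(3600*1000) = 7.3889e-06 m^3/s
A = pi*(15.3e-3/2)^2 = 1.8385e-04 m^2, so v = Q/A = 0.040189 m/s
hf = 0.365*0.02*(142/0.0153)*(0.040189^2/(2*9.81)) = 0.00558 m
Therefore the lateral friction head loss = 0.00558 m.


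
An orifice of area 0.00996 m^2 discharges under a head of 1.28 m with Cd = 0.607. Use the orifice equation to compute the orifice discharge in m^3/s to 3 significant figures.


Approach: apply the orifice equation, Q = Cd*A*sqrt(2*g*h).
Q = 0.607 * 0.00996 * sqrt(2*9.81*1.28) = 0.0303 m^3/s
Therefore the orifice discharge = 0.0303 m^3/s.


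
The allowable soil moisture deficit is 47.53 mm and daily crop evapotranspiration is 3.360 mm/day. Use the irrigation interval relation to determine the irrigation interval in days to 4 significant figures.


Approach: apply the irrigation interval relation, interval = SMD / ETc.
interval = 47.53 / 3.360 = 14.15 days
Therefore the irrigation interval = 14.15 days.


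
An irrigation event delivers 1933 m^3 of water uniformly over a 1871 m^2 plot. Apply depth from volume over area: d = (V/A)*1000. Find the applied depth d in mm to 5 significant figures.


d = (1933 / 1871) * 1000 = 1033.1 mm
Therefore the applied depth d = 1033.1 mm.


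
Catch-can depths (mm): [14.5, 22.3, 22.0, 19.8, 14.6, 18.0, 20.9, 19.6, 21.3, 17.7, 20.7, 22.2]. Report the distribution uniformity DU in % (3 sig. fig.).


Approach: apply the low-quarter distribution uniformity, DU = (mean of lowest quarter of readings / overall mean)*100.
sorted lowest 3 of 12: [14.5, 14.6, 17.7] -> mean = 15.600 mm
overall mean = 19.467 mm
DU = (15.600/19.467)*100 = 80.1 %
Therefore the distribution uniformity DU = 80.1 %.


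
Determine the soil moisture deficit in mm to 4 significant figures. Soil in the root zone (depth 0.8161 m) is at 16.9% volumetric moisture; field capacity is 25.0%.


Approach: apply the soil moisture deficit relation, SMD = (FC - theta)/100 * depth * 1000.
SMD = (25.0 - 16.9)/100 * 0.8161 * 1000 = 66.10 mm
Therefore the soil moisture deficit = 66.10 mm.


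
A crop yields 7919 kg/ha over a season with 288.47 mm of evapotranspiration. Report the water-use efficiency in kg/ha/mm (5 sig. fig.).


Approach: apply the water-use efficiency ratio, WUE = yield/ET.
WUE = 7919 / 288.47 = 27.452 kg/ha/mm
Therefore the water-use efficiency = 27.452 kg/ha/mm.


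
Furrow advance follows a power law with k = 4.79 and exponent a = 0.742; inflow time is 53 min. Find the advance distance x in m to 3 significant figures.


Approach: apply the power-law advance function, x = k*t^a.
x = 4.79 * 53^0.742 = 91.1 m
Therefore the advance distance x = 91.1 m.


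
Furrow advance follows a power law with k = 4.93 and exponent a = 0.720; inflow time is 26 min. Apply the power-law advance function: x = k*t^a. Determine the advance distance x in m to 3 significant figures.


x = 4.93 * 26^0.720 = 51.5 m
Therefore the advance distance x = 51.5 m.


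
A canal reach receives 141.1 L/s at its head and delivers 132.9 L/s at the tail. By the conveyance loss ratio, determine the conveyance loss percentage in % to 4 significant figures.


Approach: apply the conveyance loss ratio, loss% = ((Q_head - Q_tail)/Q_head)*100.
loss = ((141.1 - 132.9)/141.1)*100 = 5.811 %
Therefore the conveyance loss percentage = 5.811 %.


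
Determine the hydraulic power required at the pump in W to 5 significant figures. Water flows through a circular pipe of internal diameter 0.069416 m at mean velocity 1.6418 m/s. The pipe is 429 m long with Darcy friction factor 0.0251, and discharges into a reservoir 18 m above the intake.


Approach: apply continuity + Darcy-Weisbach + hydraulic power, Q = A*v; hf = f*(L/D)*(v^2/(2g)); H = static + hf; P = rho*g*Q*H.
Step 1 — flow rate (continuity, Q = A*v):
  A = pi*(0.069416/2)^2 = 0.003784505 m^2
  Q = 0.003784505 * 1.6418 = 0.006213400 m^3/s
Step 2 — friction head loss (Darcy-Weisbach):
  hf = 0.0251 * (429/0.069416) * (1.6418^2 / (2*9.81))
  hf = 21.31145 m
Step 3 — total head: H = 18 + 21.31145 = 39.31145 m
Step 4 — hydraulic power (P = rho*g*Q*H):
  P = 1000 * 9.81 * 0.006213400 * 39.31145 = 2396.2 W
Therefore the hydraulic power required at the pump = 2396.2 W.


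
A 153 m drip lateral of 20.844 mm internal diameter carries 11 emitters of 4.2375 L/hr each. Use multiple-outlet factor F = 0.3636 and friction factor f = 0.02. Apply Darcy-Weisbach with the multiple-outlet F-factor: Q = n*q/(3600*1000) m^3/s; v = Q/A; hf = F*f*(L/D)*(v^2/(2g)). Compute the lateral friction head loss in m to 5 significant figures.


Q = 11*4.2375/(3600*1000) = 1.294792e-05 m^3/s
A = pi*(20.844e-3/2)^2 = 3.412338e-04 m^2, so v = Q/A = 0.03794442 m/s
hf = 0.3636*0.02*(153/0.020844)*(0.03794442^2/(2*9.81)) = 0.0039171 m
Therefore the lateral friction head loss = 0.0039171 m.


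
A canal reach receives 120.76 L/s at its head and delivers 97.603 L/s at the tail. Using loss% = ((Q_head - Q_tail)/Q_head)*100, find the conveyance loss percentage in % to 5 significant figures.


loss = ((120.76 - 97.603)/120.76)*100 = 19.176 %
Therefore the conveyance loss percentage = 19.176 %.


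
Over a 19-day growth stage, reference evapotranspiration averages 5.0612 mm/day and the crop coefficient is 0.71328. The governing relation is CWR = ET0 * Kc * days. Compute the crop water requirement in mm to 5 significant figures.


CWR = 5.0612 * 0.71328 * 19 = 68.591 mm
Therefore the crop water requirement = 68.591 mm.


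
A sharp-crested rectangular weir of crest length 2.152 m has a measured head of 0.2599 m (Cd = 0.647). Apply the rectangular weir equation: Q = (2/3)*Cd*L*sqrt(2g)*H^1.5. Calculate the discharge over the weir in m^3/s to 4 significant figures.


Q = (2/3)*0.647*2.152*sqrt(2*9.81)*0.2599^1.5 = 0.5448 m^3/s
Therefore the discharge over the weir = 0.5448 m^3/s.


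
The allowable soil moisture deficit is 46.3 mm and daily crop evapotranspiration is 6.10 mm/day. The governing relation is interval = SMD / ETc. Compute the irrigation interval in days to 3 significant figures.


interval = 46.3 / 6.10 = 7.59 days
Therefore the irrigation interval = 7.59 days.


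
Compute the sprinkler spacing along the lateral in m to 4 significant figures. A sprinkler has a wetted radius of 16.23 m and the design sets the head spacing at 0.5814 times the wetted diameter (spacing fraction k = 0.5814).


Approach: apply the sprinkler spacing rule (spacing as a fraction of wetted diameter), S = k*(2*R).
S = 0.5814 * (2 * 16.23) = 18.87 m
Therefore the sprinkler spacing along the lateral = 18.87 m.


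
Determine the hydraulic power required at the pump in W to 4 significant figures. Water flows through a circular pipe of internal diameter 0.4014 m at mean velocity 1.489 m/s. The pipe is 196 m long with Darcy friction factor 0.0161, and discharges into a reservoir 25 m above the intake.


Approach: apply continuity + Darcy-Weisbach + hydraulic power, Q = A*v; hf = f*(L/D)*(v^2/(2g)); H = static + hf; P = rho*g*Q*H.
Step 1 — flow rate (continuity, Q = A*v):
  A = pi*(0.4014/2)^2 = 0.126545 m^2
  Q = 0.126545 * 1.489 = 0.188425 m^3/s
Step 2 — friction head loss (Darcy-Weisbach):
  hf = 0.0161 * (196/0.4014) * (1.489^2 / (2*9.81))
  hf = 0.888372 m
Step 3 — total head: H = 25 + 0.888372 = 25.8884 m
Step 4 — hydraulic power (P = rho*g*Q*H):
  P = 1000 * 9.81 * 0.188425 * 25.8884 = 47850 W
Therefore the hydraulic power required at the pump = 47850 W.


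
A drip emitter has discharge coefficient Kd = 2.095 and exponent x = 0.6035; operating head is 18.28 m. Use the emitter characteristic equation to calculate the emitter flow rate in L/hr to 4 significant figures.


Approach: apply the emitter characteristic equation, q = Kd * h^x.
q = 2.095 * 18.28^0.6035 = 12.10 L/hr
Therefore the emitter flow rate = 12.10 L/hr.


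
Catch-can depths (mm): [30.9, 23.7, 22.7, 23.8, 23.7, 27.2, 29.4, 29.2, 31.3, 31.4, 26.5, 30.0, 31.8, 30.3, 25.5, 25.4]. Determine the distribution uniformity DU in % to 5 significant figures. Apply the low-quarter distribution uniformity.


Approach: apply the low-quarter distribution uniformity, DU = (mean of lowest quarter of readings / overall mean)*100.
sorted lowest 4 of 16: [22.7, 23.7, 23.7, 23.8] -> mean = 23.47500 mm
overall mean = 27.67500 mm
DU = (23.47500/27.67500)*100 = 84.824 %
Therefore the distribution uniformity DU = 84.824 %.


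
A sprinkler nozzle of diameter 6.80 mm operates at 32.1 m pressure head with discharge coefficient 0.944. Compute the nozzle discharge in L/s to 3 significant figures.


Approach: apply the orifice equation, Q = Cd*A*sqrt(2*g*h), A = pi*(d/2)^2.
A = pi*(6.80e-3/2)^2 = 3.6317e-05 m^2
Q = 0.944 * 3.6317e-05 * sqrt(2*9.81*32.1) * 1000 = 0.860 L/s
Therefore the nozzle discharge = 0.860 L/s.


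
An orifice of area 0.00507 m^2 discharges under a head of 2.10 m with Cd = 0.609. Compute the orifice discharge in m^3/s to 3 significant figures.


Approach: apply the orifice equation, Q = Cd*A*sqrt(2*g*h).
Q = 0.609 * 0.00507 * sqrt(2*9.81*2.10) = 0.0198 m^3/s
Therefore the orifice discharge = 0.0198 m^3/s.


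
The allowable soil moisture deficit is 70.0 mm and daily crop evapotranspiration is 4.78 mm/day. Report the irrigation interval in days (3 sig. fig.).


Approach: apply the irrigation interval relation, interval = SMD / ETc.
interval = 70.0 / 4.78 = 14.6 days
Therefore the irrigation interval = 14.6 days.


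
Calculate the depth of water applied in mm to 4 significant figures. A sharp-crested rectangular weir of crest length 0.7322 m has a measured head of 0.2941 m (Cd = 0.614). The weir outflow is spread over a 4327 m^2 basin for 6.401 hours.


Approach: apply the rectangular weir equation with a volume-to-depth conversion, Q = (2/3)*Cd*L*sqrt(2g)*H^1.5; d = Q*t/A * 1000.
Step 1 — weir discharge:
  Q = (2/3)*0.614*0.7322*sqrt(2*9.81)*0.2941^1.5 = 0.211738 m^3/s
Step 2 — volume: V = 0.211738 * 6.401*3600 = 4879.21 m^3
Step 3 — depth: d = V/A * 1000 = 4879.21/4327 * 1000 = 1128 mm
Therefore the depth of water applied = 1128 mm.


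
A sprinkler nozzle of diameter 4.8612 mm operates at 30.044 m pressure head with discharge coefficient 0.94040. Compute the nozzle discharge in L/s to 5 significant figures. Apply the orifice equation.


Approach: apply the orifice equation, Q = Cd*A*sqrt(2*g*h), A = pi*(d/2)^2.
A = pi*(4.8612e-3/2)^2 = 1.855995e-05 m^2
Q = 0.94040 * 1.855995e-05 * sqrt(2*9.81*30.044) * 1000 = 0.42376 L/s
Therefore the nozzle discharge = 0.42376 L/s.


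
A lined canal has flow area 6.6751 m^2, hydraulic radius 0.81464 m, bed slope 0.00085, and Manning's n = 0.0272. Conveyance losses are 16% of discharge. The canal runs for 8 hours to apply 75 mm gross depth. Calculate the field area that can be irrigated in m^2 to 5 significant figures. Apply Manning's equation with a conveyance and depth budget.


Approach: apply Manning's equation with a conveyance and depth budget, Q = (1/n)*A*R^(2/3)*S^(1/2); Q_field = Q*(1-loss); Area = Q_field*t/(d/1000).
Step 1 — canal discharge (Manning's equation):
  Q = (1/0.0272) * 6.6751 * 0.81464^(2/3) * 0.00085^(1/2) = 6.240827 m^3/s
Step 2 — delivered flow: Q_field = 6.240827*(1 - 16/100) = 5.242295 m^3/s
Step 3 — volume delivered: V = 5.242295 * 8*3600 = 150978.1 m^3
Step 4 — area served: A = V / (depth/1000) = 150978.1 / 0.075 = 2013000 m^2
Therefore the field area that can be irrigated = 2013000 m^2.


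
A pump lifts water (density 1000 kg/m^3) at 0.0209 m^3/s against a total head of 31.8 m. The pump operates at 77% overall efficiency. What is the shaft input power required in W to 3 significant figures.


Approach: apply hydraulic power then efficiency conversion, P = rho*g*Q*H; P_in = P/eta.
Step 1 — hydraulic power (P = rho*g*Q*H):
  P = 1000 * 9.81 * 0.0209 * 31.8 = 6519.9 W
Step 2 — input power: P_in = P/eta = 6519.9 / 0.77 = 8470 W
Therefore the shaft input power required = 8470 W.


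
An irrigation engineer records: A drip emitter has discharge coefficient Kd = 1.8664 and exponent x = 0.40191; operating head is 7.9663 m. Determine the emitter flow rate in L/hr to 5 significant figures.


Approach: apply the emitter characteristic equation, q = Kd * h^x.
q = 1.8664 * 7.9663^0.40191 = 4.2976 L/hr
Therefore the emitter flow rate = 4.2976 L/hr.


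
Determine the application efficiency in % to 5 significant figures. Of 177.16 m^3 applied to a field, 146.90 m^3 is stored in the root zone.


Approach: apply the application efficiency ratio, Ea = (stored/applied)*100.
Ea = (146.90/177.16)*100 = 82.919 %
Therefore the application efficiency = 82.919 %.


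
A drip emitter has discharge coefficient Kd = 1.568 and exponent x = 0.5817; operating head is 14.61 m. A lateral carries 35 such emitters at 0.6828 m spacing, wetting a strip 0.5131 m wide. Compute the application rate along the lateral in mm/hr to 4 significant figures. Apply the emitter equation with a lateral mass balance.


Approach: apply the emitter equation with a lateral mass balance, q = Kd*h^x; Q = n*q; rate = Q/(n*spacing*width).
Step 1 — single emitter flow (q = Kd*h^x):
  q = 1.568 * 14.61^0.5817 = 7.46145 L/hr
Step 2 — total lateral flow: Q = 35 * 7.46145 = 261.151 L/hr
Step 3 — wetted area: A = 35 * 0.6828 * 0.5131 = 12.2621 m^2
Step 4 — application rate: Q/A = 261.151/12.2621 = 21.30 mm/hr
Therefore the application rate along the lateral = 21.30 mm/hr.


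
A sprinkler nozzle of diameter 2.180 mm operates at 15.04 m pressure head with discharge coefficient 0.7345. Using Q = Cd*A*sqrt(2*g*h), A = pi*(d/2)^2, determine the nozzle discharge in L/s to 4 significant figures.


A = pi*(2.180e-3/2)^2 = 3.73253e-06 m^2
Q = 0.7345 * 3.73253e-06 * sqrt(2*9.81*15.04) * 1000 = 0.04709 L/s
Therefore the nozzle discharge = 0.04709 L/s.


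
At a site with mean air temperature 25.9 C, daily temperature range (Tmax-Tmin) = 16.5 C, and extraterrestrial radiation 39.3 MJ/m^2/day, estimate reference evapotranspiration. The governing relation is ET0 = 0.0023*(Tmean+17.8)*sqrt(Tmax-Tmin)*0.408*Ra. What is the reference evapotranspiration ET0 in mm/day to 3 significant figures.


ET0 = 0.0023*(25.9+17.8)*sqrt(16.5)*0.408*39.3 = 6.55 mm/day
Therefore the reference evapotranspiration ET0 = 6.55 mm/day.


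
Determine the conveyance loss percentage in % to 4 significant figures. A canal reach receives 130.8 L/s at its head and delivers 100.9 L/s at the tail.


Approach: apply the conveyance loss ratio, loss% = ((Q_head - Q_tail)/Q_head)*100.
loss = ((130.8 - 100.9)/130.8)*100 = 22.86 %
Therefore the conveyance loss percentage = 22.86 %.


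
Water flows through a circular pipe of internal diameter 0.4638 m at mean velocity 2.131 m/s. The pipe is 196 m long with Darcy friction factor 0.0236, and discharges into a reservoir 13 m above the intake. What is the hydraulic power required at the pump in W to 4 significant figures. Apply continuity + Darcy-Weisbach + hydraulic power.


Approach: apply continuity + Darcy-Weisbach + hydraulic power, Q = A*v; hf = f*(L/D)*(v^2/(2g)); H = static + hf; P = rho*g*Q*H.
Step 1 — flow rate (continuity, Q = A*v):
  A = pi*(0.4638/2)^2 = 0.168947 m^2
  Q = 0.168947 * 2.131 = 0.360027 m^3/s
Step 2 — friction head loss (Darcy-Weisbach):
  hf = 0.0236 * (196/0.4638) * (2.131^2 / (2*9.81))
  hf = 2.30837 m
Step 3 — total head: H = 13 + 2.30837 = 15.3084 m
Step 4 — hydraulic power (P = rho*g*Q*H):
  P = 1000 * 9.81 * 0.360027 * 15.3084 = 54070 W
Therefore the hydraulic power required at the pump = 54070 W.


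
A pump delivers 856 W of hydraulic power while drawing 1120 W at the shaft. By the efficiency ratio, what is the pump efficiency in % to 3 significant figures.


Approach: apply the efficiency ratio, eta = (P_out/P_in)*100.
eta = (856 / 1120) * 100 = 76.4 %
Therefore the pump efficiency = 76.4 %.


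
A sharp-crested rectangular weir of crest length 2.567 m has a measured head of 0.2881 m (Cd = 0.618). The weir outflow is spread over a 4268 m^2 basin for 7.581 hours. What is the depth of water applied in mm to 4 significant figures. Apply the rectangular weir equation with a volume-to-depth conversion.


Approach: apply the rectangular weir equation with a volume-to-depth conversion, Q = (2/3)*Cd*L*sqrt(2g)*H^1.5; d = Q*t/A * 1000.
Step 1 — weir discharge:
  Q = (2/3)*0.618*2.567*sqrt(2*9.81)*0.2881^1.5 = 0.724415 m^3/s
Step 2 — volume: V = 0.724415 * 7.581*3600 = 19770.4 m^3
Step 3 — depth: d = V/A * 1000 = 19770.4/4268 * 1000 = 4632 mm
Therefore the depth of water applied = 4632 mm.


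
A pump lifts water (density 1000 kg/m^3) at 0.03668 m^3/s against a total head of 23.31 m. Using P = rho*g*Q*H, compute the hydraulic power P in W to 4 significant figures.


P = 1000 * 9.81 * 0.03668 * 23.31 = 8388 W
Therefore the hydraulic power P = 8388 W.


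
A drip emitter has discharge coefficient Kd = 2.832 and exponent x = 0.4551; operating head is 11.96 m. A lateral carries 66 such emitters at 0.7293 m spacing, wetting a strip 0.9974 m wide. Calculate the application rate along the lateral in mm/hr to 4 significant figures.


Approach: apply the emitter equation with a lateral mass balance, q = Kd*h^x; Q = n*q; rate = Q/(n*spacing*width).
Step 1 — single emitter flow (q = Kd*h^x):
  q = 2.832 * 11.96^0.4551 = 8.76130 L/hr
Step 2 — total lateral flow: Q = 66 * 8.76130 = 578.246 L/hr
Step 3 — wetted area: A = 66 * 0.7293 * 0.9974 = 48.0087 m^2
Step 4 — application rate: Q/A = 578.246/48.0087 = 12.04 mm/hr
Therefore the application rate along the lateral = 12.04 mm/hr.


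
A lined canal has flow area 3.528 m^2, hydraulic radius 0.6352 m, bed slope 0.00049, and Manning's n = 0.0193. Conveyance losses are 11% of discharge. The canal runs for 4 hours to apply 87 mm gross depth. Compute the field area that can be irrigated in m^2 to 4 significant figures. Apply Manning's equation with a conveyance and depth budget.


Approach: apply Manning's equation with a conveyance and depth budget, Q = (1/n)*A*R^(2/3)*S^(1/2); Q_field = Q*(1-loss); Area = Q_field*t/(d/1000).
Step 1 — canal discharge (Manning's equation):
  Q = (1/0.0193) * 3.528 * 0.6352^(2/3) * 0.00049^(1/2) = 2.99004 m^3/s
Step 2 — delivered flow: Q_field = 2.99004*(1 - 11/100) = 2.66113 m^3/s
Step 3 — volume delivered: V = 2.66113 * 4*3600 = 38320.3 m^3
Step 4 — area served: A = V / (depth/1000) = 38320.3 / 0.087 = 440500 m^2
Therefore the field area that can be irrigated = 440500 m^2.


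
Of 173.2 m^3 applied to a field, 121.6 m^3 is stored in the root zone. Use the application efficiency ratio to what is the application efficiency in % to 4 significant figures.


Approach: apply the application efficiency ratio, Ea = (stored/applied)*100.
Ea = (121.6/173.2)*100 = 70.21 %
Therefore the application efficiency = 70.21 %.


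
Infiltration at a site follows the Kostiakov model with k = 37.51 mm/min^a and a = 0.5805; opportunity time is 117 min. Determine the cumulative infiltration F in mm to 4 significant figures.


Approach: apply the Kostiakov infiltration equation, F = k*t^a.
F = 37.51 * 117^0.5805 = 595.3 mm
Therefore the cumulative infiltration F = 595.3 mm.


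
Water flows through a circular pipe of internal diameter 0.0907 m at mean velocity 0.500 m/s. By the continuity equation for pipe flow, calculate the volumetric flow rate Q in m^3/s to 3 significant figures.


Approach: apply the continuity equation for pipe flow, Q = A * v with A = pi*(D/2)^2.
A = pi*(0.0907/2)^2 = 0.0064611 m^2
Q = 0.0064611 * 0.500 = 0.00323 m^3/s
Therefore the volumetric flow rate Q = 0.00323 m^3/s.


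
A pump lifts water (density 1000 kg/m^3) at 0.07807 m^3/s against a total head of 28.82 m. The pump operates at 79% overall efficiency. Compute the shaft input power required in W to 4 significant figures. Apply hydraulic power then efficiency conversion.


Approach: apply hydraulic power then efficiency conversion, P = rho*g*Q*H; P_in = P/eta.
Step 1 — hydraulic power (P = rho*g*Q*H):
  P = 1000 * 9.81 * 0.07807 * 28.82 = 22072.3 W
Step 2 — input power: P_in = P/eta = 22072.3 / 0.79 = 27940 W
Therefore the shaft input power required = 27940 W.


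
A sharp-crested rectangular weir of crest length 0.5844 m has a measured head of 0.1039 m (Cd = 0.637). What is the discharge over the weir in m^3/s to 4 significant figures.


Approach: apply the rectangular weir equation, Q = (2/3)*Cd*L*sqrt(2g)*H^1.5.
Q = (2/3)*0.637*0.5844*sqrt(2*9.81)*0.1039^1.5 = 0.03682 m^3/s
Therefore the discharge over the weir = 0.03682 m^3/s.


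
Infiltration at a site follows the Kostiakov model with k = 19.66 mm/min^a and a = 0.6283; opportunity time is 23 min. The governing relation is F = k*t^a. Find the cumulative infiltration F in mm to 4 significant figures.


F = 19.66 * 23^0.6283 = 141.0 mm
Therefore the cumulative infiltration F = 141.0 mm.


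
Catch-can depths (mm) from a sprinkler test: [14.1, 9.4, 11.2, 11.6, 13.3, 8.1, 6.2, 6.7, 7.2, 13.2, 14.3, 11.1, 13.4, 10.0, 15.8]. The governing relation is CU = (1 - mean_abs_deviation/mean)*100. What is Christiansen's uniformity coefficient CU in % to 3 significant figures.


mean = 11.040 mm
mean |d_i - mean| = 2.4853 mm
CU = (1 - 2.4853/11.040)*100 = 77.5 %
Therefore Christiansen's uniformity coefficient CU = 77.5 %.


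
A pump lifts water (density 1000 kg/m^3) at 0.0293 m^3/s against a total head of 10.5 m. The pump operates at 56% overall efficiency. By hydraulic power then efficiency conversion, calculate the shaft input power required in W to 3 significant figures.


Approach: apply hydraulic power then efficiency conversion, P = rho*g*Q*H; P_in = P/eta.
Step 1 — hydraulic power (P = rho*g*Q*H):
  P = 1000 * 9.81 * 0.0293 * 10.5 = 3018.0 W
Step 2 — input power: P_in = P/eta = 3018.0 / 0.56 = 5390 W
Therefore the shaft input power required = 5390 W.


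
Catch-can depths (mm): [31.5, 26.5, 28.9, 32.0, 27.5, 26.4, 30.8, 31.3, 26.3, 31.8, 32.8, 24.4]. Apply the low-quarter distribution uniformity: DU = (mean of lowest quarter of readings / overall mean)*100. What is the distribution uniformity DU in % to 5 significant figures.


sorted lowest 3 of 12: [24.4, 26.3, 26.4] -> mean = 25.70000 mm
overall mean = 29.18333 mm
DU = (25.70000/29.18333)*100 = 88.064 %
Therefore the distribution uniformity DU = 88.064 %.


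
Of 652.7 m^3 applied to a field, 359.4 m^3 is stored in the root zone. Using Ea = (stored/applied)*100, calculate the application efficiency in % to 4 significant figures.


Ea = (359.4/652.7)*100 = 55.06 %
Therefore the application efficiency = 55.06 %.


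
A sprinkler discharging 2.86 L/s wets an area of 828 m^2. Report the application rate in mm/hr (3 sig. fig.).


Approach: apply the application rate relation, rate = (Q/A)*3600.
rate = (2.86 / 828) * 3600 = 12.4 mm/hr
Therefore the application rate = 12.4 mm/hr.


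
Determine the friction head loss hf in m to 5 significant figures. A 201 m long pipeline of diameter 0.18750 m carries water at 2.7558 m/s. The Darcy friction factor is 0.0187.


Approach: apply the Darcy-Weisbach equation, hf = f*(L/D)*(v^2/(2g)).
hf = 0.0187 * (201/0.18750) * (2.7558^2 / (2*9.81))
hf = 7.7595 m
Therefore the friction head loss hf = 7.7595 m.


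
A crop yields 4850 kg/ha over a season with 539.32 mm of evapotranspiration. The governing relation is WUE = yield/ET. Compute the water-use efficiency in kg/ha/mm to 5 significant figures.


WUE = 4850 / 539.32 = 8.9928 kg/ha/mm
Therefore the water-use efficiency = 8.9928 kg/ha/mm.


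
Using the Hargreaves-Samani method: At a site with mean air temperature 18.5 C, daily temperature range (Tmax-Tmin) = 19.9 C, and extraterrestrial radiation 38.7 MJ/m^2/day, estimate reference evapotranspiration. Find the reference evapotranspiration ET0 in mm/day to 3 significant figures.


Approach: apply the Hargreaves-Samani method, ET0 = 0.0023*(Tmean+17.8)*sqrt(Tmax-Tmin)*0.408*Ra.
ET0 = 0.0023*(18.5+17.8)*sqrt(19.9)*0.408*38.7 = 5.88 mm/day
Therefore the reference evapotranspiration ET0 = 5.88 mm/day.


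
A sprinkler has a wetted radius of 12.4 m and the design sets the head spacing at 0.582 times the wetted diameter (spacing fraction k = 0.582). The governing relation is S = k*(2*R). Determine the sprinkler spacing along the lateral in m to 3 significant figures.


S = 0.582 * (2 * 12.4) = 14.4 m
Therefore the sprinkler spacing along the lateral = 14.4 m.


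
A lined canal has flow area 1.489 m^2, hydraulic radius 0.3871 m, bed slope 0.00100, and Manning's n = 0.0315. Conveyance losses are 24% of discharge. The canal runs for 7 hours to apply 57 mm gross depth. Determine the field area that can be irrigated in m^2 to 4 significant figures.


Approach: apply Manning's equation with a conveyance and depth budget, Q = (1/n)*A*R^(2/3)*S^(1/2); Q_field = Q*(1-loss); Area = Q_field*t/(d/1000).
Step 1 — canal discharge (Manning's equation):
  Q = (1/0.0315) * 1.489 * 0.3871^(2/3) * 0.00100^(1/2) = 0.793962 m^3/s
Step 2 — delivered flow: Q_field = 0.793962*(1 - 24/100) = 0.603411 m^3/s
Step 3 — volume delivered: V = 0.603411 * 7*3600 = 15206.0 m^3
Step 4 — area served: A = V / (depth/1000) = 15206.0 / 0.057 = 266800 m^2
Therefore the field area that can be irrigated = 266800 m^2.


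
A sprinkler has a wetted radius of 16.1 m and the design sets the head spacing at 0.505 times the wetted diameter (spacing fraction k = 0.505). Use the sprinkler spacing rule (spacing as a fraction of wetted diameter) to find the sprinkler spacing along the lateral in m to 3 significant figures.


Approach: apply the sprinkler spacing rule (spacing as a fraction of wetted diameter), S = k*(2*R).
S = 0.505 * (2 * 16.1) = 16.3 m
Therefore the sprinkler spacing along the lateral = 16.3 m.


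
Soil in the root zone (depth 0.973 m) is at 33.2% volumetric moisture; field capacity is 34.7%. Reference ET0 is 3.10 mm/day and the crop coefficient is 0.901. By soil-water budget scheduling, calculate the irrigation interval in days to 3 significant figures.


Approach: apply soil-water budget scheduling, SMD = (FC-theta)/100*depth*1000; ETc = ET0*Kc; interval = SMD/ETc.
Step 1 — soil moisture deficit:
  SMD = (34.7 - 33.2)/100 * 0.973 * 1000 = 14.595 mm
Step 2 — daily crop ET (ETc = ET0*Kc):
  ETc = 3.10 * 0.901 = 2.7931 mm/day
Step 3 — irrigation interval (SMD/ETc):
  interval = 14.595 / 2.7931 = 5.23 days
Therefore the irrigation interval = 5.23 days.


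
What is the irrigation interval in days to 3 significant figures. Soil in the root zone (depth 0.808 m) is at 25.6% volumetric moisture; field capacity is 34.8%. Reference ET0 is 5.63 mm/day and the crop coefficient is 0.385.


Approach: apply soil-water budget scheduling, SMD = (FC-theta)/100*depth*1000; ETc = ET0*Kc; interval = SMD/ETc.
Step 1 — soil moisture deficit:
  SMD = (34.8 - 25.6)/100 * 0.808 * 1000 = 74.336 mm
Step 2 — daily crop ET (ETc = ET0*Kc):
  ETc = 5.63 * 0.385 = 2.1675 mm/day
Step 3 — irrigation interval (SMD/ETc):
  interval = 74.336 / 2.1675 = 34.3 days
Therefore the irrigation interval = 34.3 days.


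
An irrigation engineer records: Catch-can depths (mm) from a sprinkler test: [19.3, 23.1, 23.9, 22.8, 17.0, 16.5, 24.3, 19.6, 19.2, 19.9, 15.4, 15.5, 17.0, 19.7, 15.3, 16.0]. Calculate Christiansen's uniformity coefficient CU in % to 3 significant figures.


Approach: apply Christiansen's uniformity coefficient, CU = (1 - mean_abs_deviation/mean)*100.
mean = 19.031 mm
mean |d_i - mean| = 2.5648 mm
CU = (1 - 2.5648/19.031)*100 = 86.5 %
Therefore Christiansen's uniformity coefficient CU = 86.5 %.


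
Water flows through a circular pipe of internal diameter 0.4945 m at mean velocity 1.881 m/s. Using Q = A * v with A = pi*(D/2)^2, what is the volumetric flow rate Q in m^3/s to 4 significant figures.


A = pi*(0.4945/2)^2 = 0.192054 m^2
Q = 0.192054 * 1.881 = 0.3613 m^3/s
Therefore the volumetric flow rate Q = 0.3613 m^3/s.


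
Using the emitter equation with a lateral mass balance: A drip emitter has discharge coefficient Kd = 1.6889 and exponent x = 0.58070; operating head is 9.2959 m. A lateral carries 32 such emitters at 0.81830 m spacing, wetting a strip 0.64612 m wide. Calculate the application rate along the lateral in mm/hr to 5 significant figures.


Approach: apply the emitter equation with a lateral mass balance, q = Kd*h^x; Q = n*q; rate = Q/(n*spacing*width).
Step 1 — single emitter flow (q = Kd*h^x):
  q = 1.6889 * 9.2959^0.58070 = 6.164400 L/hr
Step 2 — total lateral flow: Q = 32 * 6.164400 = 197.2608 L/hr
Step 3 — wetted area: A = 32 * 0.81830 * 0.64612 = 16.91904 m^2
Step 4 — application rate: Q/A = 197.2608/16.91904 = 11.659 mm/hr
Therefore the application rate along the lateral = 11.659 mm/hr.


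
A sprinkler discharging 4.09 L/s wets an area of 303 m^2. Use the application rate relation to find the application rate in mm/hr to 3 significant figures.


Approach: apply the application rate relation, rate = (Q/A)*3600.
rate = (4.09 / 303) * 3600 = 48.6 mm/hr
Therefore the application rate = 48.6 mm/hr.


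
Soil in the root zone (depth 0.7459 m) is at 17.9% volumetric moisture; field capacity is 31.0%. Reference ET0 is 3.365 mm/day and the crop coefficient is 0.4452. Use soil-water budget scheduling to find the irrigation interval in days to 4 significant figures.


Approach: apply soil-water budget scheduling, SMD = (FC-theta)/100*depth*1000; ETc = ET0*Kc; interval = SMD/ETc.
Step 1 — soil moisture deficit:
  SMD = (31.0 - 17.9)/100 * 0.7459 * 1000 = 97.7129 mm
Step 2 — daily crop ET (ETc = ET0*Kc):
  ETc = 3.365 * 0.4452 = 1.49810 mm/day
Step 3 — irrigation interval (SMD/ETc):
  interval = 97.7129 / 1.49810 = 65.22 days
Therefore the irrigation interval = 65.22 days.


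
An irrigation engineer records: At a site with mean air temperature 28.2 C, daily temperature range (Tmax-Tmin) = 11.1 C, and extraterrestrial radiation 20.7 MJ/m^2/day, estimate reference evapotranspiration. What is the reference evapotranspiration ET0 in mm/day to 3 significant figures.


Approach: apply the Hargreaves-Samani method, ET0 = 0.0023*(Tmean+17.8)*sqrt(Tmax-Tmin)*0.408*Ra.
ET0 = 0.0023*(28.2+17.8)*sqrt(11.1)*0.408*20.7 = 2.98 mm/day
Therefore the reference evapotranspiration ET0 = 2.98 mm/day.


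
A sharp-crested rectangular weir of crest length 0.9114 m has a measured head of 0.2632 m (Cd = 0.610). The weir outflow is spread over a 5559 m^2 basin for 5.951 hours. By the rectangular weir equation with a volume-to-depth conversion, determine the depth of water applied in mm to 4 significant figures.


Approach: apply the rectangular weir equation with a volume-to-depth conversion, Q = (2/3)*Cd*L*sqrt(2g)*H^1.5; d = Q*t/A * 1000.
Step 1 — weir discharge:
  Q = (2/3)*0.610*0.9114*sqrt(2*9.81)*0.2632^1.5 = 0.221680 m^3/s
Step 2 — volume: V = 0.221680 * 5.951*3600 = 4749.18 m^3
Step 3 — depth: d = V/A * 1000 = 4749.18/5559 * 1000 = 854.3 mm
Therefore the depth of water applied = 854.3 mm.


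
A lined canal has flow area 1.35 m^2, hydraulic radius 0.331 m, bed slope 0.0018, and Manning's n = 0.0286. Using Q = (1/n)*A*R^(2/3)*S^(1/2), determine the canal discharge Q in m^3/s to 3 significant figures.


Q = (1/0.0286) * 1.35 * 0.331^(2/3) * 0.0018^(1/2) = 0.958 m^3/s
Therefore the canal discharge Q = 0.958 m^3/s.


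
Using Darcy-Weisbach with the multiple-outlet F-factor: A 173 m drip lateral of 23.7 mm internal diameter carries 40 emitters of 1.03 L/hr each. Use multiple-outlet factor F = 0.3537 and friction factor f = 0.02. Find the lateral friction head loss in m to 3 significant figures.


Approach: apply Darcy-Weisbach with the multiple-outlet F-factor, Q = n*q/(3600*1000) m^3/s; v = Q/A; hf = F*f*(L/D)*(v^2/(2g)).
Q = 40*1.03/(3600*1000) = 1.1444e-05 m^3/s
A = pi*(23.7e-3/2)^2 = 4.4115e-04 m^2, so v = Q/A = 0.025942 m/s
hf = 0.3537*0.02*(173/0.0237)*(0.025942^2/(2*9.81)) = 0.00177 m
Therefore the lateral friction head loss = 0.00177 m.
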